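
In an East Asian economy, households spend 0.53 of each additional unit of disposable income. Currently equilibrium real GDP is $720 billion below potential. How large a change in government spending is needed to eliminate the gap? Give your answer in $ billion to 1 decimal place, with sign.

+$338.4 billion

Spending multiplier = 1/(1 − MPC) = 1/(1 − 0.53) = 1/0.47 ≈ 2.128.
Need ΔY = +$720 billion, so ΔG = ΔY/k = (+$720 billion) × 0.47 = +$338.4 billion.
The government should increase government spending by $338.4 billion.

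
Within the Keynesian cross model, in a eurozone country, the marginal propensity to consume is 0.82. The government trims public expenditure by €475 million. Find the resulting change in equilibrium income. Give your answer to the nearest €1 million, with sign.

−€2,639 million

Government-spending multiplier = 1/(1 − MPC) = 1/(1 − 0.82) = 1/0.18 ≈ 5.556.
ΔY = k × ΔG = (−€475 million) / 0.18 ≈ −€2,639 million.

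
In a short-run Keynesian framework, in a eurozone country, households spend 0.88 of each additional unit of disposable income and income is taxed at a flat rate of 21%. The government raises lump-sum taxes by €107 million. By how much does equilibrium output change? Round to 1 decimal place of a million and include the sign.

−€308.9 million

A lump-sum tax change of +€107 million shifts disposable income by −€107 million; first-round consumption changes by −c × ΔT = −0.88 × (+€107 million) = −€94.16 million.
Expenditure multiplier = 1/(1 − c(1−t)) = 1/(1 − 0.88×0.79) = 1/0.3048 ≈ 3.281.
The tax multiplier is −c × k ≈ −2.887, so ΔY = k × (−c·ΔT) = (−€94.16 million) / 0.3048 ≈ −€308.9 million.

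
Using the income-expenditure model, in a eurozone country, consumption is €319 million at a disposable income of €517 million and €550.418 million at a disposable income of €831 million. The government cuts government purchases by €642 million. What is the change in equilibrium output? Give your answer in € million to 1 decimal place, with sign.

−€2,441.1 million

MPC = ΔC/ΔYd = (550.418 − 319)/(831 − 517) = 231.418/314 = 0.737.
Government-spending multiplier = 1/(1 − MPC) = 1/(1 − 0.737) = 1/0.263 ≈ 3.802.
ΔY = k × ΔG = (−€642 million) / 0.263 ≈ −€2,441.1 million.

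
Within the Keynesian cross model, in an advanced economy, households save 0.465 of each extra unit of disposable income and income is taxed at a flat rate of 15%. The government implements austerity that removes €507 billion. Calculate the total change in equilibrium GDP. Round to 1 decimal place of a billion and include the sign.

MPC = 1 − MPS = 1 − 0.465 = 0.535.
Expenditure multiplier = 1/(1 − c(1−t)) = 1/(1 − 0.535×0.85) = 1/0.54525 ≈ 1.834.
ΔY = k × ΔG = (−€507 billion) / 0.54525 ≈ −€929.8 billion.

−€929.8 billion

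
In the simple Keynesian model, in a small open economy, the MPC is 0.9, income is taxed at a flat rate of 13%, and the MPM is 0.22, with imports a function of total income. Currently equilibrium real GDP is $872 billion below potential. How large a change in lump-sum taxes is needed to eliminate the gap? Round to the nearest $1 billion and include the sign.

−$423 billion

Spending multiplier = 1/(1 − c(1−t) + m) = 1/(1 − 0.9×0.87 + 0.22) = 1/0.437 ≈ 2.288.
Tax multiplier = −c·k = −0.9/0.437 ≈ −2.059. Need ΔY = +$872 billion, so ΔT = ΔY/(−c·k) = −(+$872 billion) × 0.437 / 0.9 ≈ −$423 billion.
The government should cut lump-sum taxes by $423 billion.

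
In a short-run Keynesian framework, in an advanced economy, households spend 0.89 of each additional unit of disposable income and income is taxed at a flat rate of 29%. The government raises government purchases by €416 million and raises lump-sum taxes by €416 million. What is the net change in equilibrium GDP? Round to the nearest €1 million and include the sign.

+€124 million

Expenditure multiplier = 1/(1 − c(1−t)) = 1/(1 − 0.89×0.71) = 1/0.3681 ≈ 2.717.
ΔG contributes k·ΔG = (+€416 million) / 0.3681 ≈ +€1,130.1 million.
ΔT of +€416 million changes first-round spending by −c·ΔT = −€370.24 million, contributing k·(−c·ΔT) = (−€370.24 million) / 0.3681 ≈ −€1,005.8 million.
Net ΔY = k(ΔG − c·ΔT) = (+€45.76 million) / 0.3681 ≈ +€124 million.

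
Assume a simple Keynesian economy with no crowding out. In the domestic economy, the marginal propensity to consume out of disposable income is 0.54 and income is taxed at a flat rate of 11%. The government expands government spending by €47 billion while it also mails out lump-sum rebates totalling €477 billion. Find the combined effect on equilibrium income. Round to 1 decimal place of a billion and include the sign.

+€586.4 billion

Expenditure multiplier = 1/(1 − c(1−t)) = 1/(1 − 0.54×0.89) = 1/0.5194 ≈ 1.925.
ΔG contributes k·ΔG = (+€47 billion) / 0.5194 ≈ +€90.5 billion.
ΔT of −€477 billion changes first-round spending by −c·ΔT = +€257.58 billion, contributing k·(−c·ΔT) = (+€257.58 billion) / 0.5194 ≈ +€495.9 billion.
Net ΔY = k(ΔG − c·ΔT) = (+€304.58 billion) / 0.5194 ≈ +€586.4 billion.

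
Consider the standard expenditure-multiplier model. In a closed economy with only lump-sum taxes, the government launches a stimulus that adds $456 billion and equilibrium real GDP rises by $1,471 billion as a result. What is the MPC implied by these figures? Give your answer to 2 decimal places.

0.69

Implied spending multiplier k = ΔY/ΔG = 1,471/456 ≈ 3.2259.
Since k = 1/(1 − MPC), MPC = 1 − 1/k = 1 − ΔG/ΔY = 1 − 456/1,471 ≈ 0.69.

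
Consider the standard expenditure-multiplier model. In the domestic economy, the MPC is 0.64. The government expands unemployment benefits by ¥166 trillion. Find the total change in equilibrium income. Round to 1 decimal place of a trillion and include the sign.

The transfer change shifts disposable income by +¥166 trillion, so first-round consumption changes by c·ΔTR = 0.64 × (+¥166 trillion) = +¥106.24 trillion.
Expenditure multiplier = 1/(1 − MPC) = 1/(1 − 0.64) = 1/0.36 ≈ 2.778.
The transfer multiplier is c × k ≈ 1.778, so ΔY = k × (c·ΔTR) = (+¥106.24 trillion) / 0.36 ≈ +¥295.1 trillion.

+¥295.1 trillion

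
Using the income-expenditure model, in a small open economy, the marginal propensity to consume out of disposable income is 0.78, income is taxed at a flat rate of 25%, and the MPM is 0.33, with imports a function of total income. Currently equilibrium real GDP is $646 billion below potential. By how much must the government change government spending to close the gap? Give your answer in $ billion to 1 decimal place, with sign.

+$481.3 billion

Spending multiplier = 1/(1 − c(1−t) + m) = 1/(1 − 0.78×0.75 + 0.33) = 1/0.745 ≈ 1.342.
Need ΔY = +$646 billion, so ΔG = ΔY/k = (+$646 billion) × 0.745 ≈ +$481.3 billion.
The government should increase government spending by $481.3 billion.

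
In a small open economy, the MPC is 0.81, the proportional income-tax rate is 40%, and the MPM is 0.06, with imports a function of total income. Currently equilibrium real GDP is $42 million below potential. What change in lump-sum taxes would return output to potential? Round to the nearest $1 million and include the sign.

Spending multiplier = 1/(1 − c(1−t) + m) = 1/(1 − 0.81×0.6 + 0.06) = 1/0.574 ≈ 1.742.
Tax multiplier = −c·k = −0.81/0.574 ≈ −1.411. Need ΔY = +$42 million, so ΔT = ΔY/(−c·k) = −(+$42 million) × 0.574 / 0.81 ≈ −$30 million.
The government should cut lump-sum taxes by $30 million.

−$30 million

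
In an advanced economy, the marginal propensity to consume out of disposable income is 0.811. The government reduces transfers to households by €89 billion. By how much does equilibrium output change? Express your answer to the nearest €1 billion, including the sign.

−€382 billion

The transfer change shifts disposable income by −€89 billion, so first-round consumption changes by c·ΔTR = 0.811 × (−€89 billion) = −€72.179 billion.
Expenditure multiplier = 1/(1 − MPC) = 1/(1 − 0.811) = 1/0.189 ≈ 5.291.
The transfer multiplier is c × k ≈ 4.291, so ΔY = k × (c·ΔTR) = (−€72.179 billion) / 0.189 ≈ −€382 billion.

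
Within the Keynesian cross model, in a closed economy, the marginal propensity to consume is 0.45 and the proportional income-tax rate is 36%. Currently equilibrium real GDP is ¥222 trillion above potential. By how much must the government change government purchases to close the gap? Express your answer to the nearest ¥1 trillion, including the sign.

−¥158 trillion

Spending multiplier = 1/(1 − c(1−t)) = 1/(1 − 0.45×0.64) = 1/0.712 ≈ 1.404.
Need ΔY = −¥222 trillion, so ΔG = ΔY/k = (−¥222 trillion) × 0.712 ≈ −¥158 trillion.
The government should cut government purchases by ¥158 trillion.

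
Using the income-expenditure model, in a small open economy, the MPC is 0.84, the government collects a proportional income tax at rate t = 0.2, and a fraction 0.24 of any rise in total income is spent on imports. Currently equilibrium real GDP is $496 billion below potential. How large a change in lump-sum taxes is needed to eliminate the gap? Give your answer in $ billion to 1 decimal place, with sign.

Spending multiplier = 1/(1 − c(1−t) + m) = 1/(1 − 0.84×0.8 + 0.24) = 1/0.568 ≈ 1.761.
Tax multiplier = −c·k = −0.84/0.568 ≈ −1.479. Need ΔY = +$496 billion, so ΔT = ΔY/(−c·k) = −(+$496 billion) × 0.568 / 0.84 ≈ −$335.4 billion.
The government should cut lump-sum taxes by $335.4 billion.

−$335.4 billion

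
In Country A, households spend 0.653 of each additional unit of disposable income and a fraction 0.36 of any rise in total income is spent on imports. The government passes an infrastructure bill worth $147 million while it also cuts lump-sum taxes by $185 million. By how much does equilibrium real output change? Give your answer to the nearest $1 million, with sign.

+$379 million

Expenditure multiplier = 1/(1 − c + m) = 1/(1 − 0.653 + 0.36) = 1/0.707 ≈ 1.414.
ΔG contributes k·ΔG = (+$147 million) / 0.707 ≈ +$207.9 million.
ΔT of −$185 million changes first-round spending by −c·ΔT = +$120.805 million, contributing k·(−c·ΔT) = (+$120.805 million) / 0.707 ≈ +$170.9 million.
Net ΔY = k(ΔG − c·ΔT) = (+$267.805 million) / 0.707 ≈ +$379 million.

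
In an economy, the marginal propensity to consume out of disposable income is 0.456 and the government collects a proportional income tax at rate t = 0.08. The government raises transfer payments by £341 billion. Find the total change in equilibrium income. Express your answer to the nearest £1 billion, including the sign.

+£268 billion

The transfer change shifts disposable income by +£341 billion, so first-round consumption changes by c·ΔTR = 0.456 × (+£341 billion) = +£155.496 billion.
Expenditure multiplier = 1/(1 − c(1−t)) = 1/(1 − 0.456×0.92) = 1/0.58048 ≈ 1.723.
The transfer multiplier is c × k ≈ 0.786, so ΔY = k × (c·ΔTR) = (+£155.496 billion) / 0.58048 ≈ +£268 billion.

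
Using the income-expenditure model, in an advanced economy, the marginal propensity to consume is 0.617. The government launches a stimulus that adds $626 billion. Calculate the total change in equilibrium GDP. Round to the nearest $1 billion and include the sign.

+$1,634 billion

Spending multiplier = 1/(1 − MPC) = 1/(1 − 0.617) = 1/0.383 ≈ 2.611.
ΔY = k × ΔG = (+$626 billion) / 0.383 ≈ +$1,634 billion.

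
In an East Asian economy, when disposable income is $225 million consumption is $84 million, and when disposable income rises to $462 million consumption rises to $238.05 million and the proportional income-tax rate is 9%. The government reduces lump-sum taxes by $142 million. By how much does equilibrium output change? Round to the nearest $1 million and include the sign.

+$226 million

MPC = ΔC/ΔYd = (238.05 − 84)/(462 − 225) = 154.05/237 = 0.65.
A lump-sum tax change of −$142 million shifts disposable income by +$142 million; first-round consumption changes by −c × ΔT = −0.65 × (−$142 million) = +$92.3 million.
Expenditure multiplier = 1/(1 − c(1−t)) = 1/(1 − 0.65×0.91) = 1/0.4085 ≈ 2.448.
The tax multiplier is −c × k ≈ −1.591, so ΔY = k × (−c·ΔT) = (+$92.3 million) / 0.4085 ≈ +$226 million.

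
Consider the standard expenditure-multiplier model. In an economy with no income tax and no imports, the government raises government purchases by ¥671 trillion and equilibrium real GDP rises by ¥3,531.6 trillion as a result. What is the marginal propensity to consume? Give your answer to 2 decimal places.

Implied spending multiplier k = ΔY/ΔG = 3,531.6/671 ≈ 5.2632.
Since k = 1/(1 − MPC), MPC = 1 − 1/k = 1 − ΔG/ΔY = 1 − 671/3,531.6 ≈ 0.81.

0.81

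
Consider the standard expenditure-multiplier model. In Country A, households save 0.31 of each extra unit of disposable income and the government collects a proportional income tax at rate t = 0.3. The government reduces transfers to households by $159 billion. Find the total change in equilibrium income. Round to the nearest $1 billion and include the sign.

−$212 billion

MPC = 1 − MPS = 1 − 0.31 = 0.69.
The transfer change shifts disposable income by −$159 billion, so first-round consumption changes by c·ΔTR = 0.69 × (−$159 billion) = −$109.71 billion.
Expenditure multiplier = 1/(1 − c(1−t)) = 1/(1 − 0.69×0.7) = 1/0.517 ≈ 1.934.
The transfer multiplier is c × k ≈ 1.335, so ΔY = k × (c·ΔTR) = (−$109.71 billion) / 0.517 ≈ −$212 billion.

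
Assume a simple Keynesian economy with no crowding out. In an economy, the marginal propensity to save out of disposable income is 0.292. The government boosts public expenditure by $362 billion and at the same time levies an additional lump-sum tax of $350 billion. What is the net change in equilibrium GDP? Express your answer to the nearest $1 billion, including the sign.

MPC = 1 − MPS = 1 − 0.292 = 0.708.
Expenditure multiplier = 1/(1 − MPC) = 1/(1 − 0.708) = 1/0.292 ≈ 3.425.
ΔG contributes k·ΔG = (+$362 billion) / 0.292 ≈ +$1,239.7 billion.
ΔT of +$350 billion changes first-round spending by −c·ΔT = −$247.8 billion, contributing k·(−c·ΔT) = (−$247.8 billion) / 0.292 ≈ −$848.6 billion.
Net ΔY = k(ΔG − c·ΔT) = (+$114.2 billion) / 0.292 ≈ +$391 billion.

+$391 billion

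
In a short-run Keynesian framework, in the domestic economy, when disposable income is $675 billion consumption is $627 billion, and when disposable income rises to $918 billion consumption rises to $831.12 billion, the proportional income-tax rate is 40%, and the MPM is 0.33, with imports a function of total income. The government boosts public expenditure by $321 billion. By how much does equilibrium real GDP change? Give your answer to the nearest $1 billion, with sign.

+$389 billion

MPC = ΔC/ΔYd = (831.12 − 627)/(918 − 675) = 204.12/243 = 0.84.
Spending multiplier = 1/(1 − c(1−t) + m) = 1/(1 − 0.84×0.6 + 0.33) = 1/0.826 ≈ 1.211.
ΔY = k × ΔG = (+$321 billion) / 0.826 ≈ +$389 billion.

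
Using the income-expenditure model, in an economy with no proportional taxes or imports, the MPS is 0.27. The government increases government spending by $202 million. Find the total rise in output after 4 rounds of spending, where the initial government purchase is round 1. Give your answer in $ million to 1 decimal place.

$535.7 million

MPC = 1 − MPS = 1 − 0.27 = 0.73.
Round 1 adds ΔG = $202 million; each later round is MPC = 0.73 times the previous.
After 4 rounds: 202 + 147.46 + 107.6458 + 78.581434 = ΔG·(1 − c^4)/(1 − c) = 202 × (1 − 0.28398241)/0.27 ≈ $535.7 million.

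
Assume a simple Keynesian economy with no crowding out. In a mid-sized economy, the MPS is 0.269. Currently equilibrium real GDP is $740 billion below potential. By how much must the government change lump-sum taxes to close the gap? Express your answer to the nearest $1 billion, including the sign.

MPC = 1 − MPS = 1 − 0.269 = 0.731.
Spending multiplier = 1/(1 − MPC) = 1/(1 − 0.731) = 1/0.269 ≈ 3.717.
Tax multiplier = −c·k = −0.731/0.269 ≈ −2.717. Need ΔY = +$740 billion, so ΔT = ΔY/(−c·k) = −(+$740 billion) × 0.269 / 0.731 ≈ −$272 billion.
The government should cut lump-sum taxes by $272 billion.

−$272 billion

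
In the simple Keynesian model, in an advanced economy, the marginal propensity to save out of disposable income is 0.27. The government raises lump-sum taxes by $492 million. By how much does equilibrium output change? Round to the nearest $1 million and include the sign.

−$1,330 million

MPC = 1 − MPS = 1 − 0.27 = 0.73.
A lump-sum tax change of +$492 million shifts disposable income by −$492 million; first-round consumption changes by −c × ΔT = −0.73 × (+$492 million) = −$359.16 million.
Expenditure multiplier = 1/(1 − MPC) = 1/(1 − 0.73) = 1/0.27 ≈ 3.704.
The tax multiplier is −c × k ≈ −2.704, so ΔY = k × (−c·ΔT) = (−$359.16 million) / 0.27 ≈ −$1,330 million.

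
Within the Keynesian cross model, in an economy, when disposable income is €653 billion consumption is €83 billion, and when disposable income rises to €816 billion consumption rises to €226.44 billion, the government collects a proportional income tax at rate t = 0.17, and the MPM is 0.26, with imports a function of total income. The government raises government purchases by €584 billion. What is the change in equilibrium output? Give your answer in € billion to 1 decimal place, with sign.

MPC = ΔC/ΔYd = (226.44 − 83)/(816 − 653) = 143.44/163 = 0.88.
Expenditure multiplier = 1/(1 − c(1−t) + m) = 1/(1 − 0.88×0.83 + 0.26) = 1/0.5296 ≈ 1.888.
ΔY = k × ΔG = (+€584 billion) / 0.5296 ≈ +€1,102.7 billion.

+€1,102.7 billion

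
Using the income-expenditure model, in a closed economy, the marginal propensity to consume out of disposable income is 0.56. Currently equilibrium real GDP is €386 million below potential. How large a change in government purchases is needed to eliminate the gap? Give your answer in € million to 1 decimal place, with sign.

+€169.8 million

Spending multiplier = 1/(1 − MPC) = 1/(1 − 0.56) = 1/0.44 ≈ 2.273.
Need ΔY = +€386 million, so ΔG = ΔY/k = (+€386 million) × 0.44 ≈ +€169.8 million.
The government should increase government purchases by €169.8 million.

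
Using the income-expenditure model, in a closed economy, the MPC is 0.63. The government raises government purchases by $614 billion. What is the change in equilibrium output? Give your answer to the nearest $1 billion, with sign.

Government-spending multiplier = 1/(1 − MPC) = 1/(1 − 0.63) = 1/0.37 ≈ 2.703.
ΔY = k × ΔG = (+$614 billion) / 0.37 ≈ +$1,659 billion.

+$1,659 billion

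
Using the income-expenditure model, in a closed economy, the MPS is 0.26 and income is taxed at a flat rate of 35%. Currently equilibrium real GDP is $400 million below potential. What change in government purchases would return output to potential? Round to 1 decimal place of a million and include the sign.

MPC = 1 − MPS = 1 − 0.26 = 0.74.
Spending multiplier = 1/(1 − c(1−t)) = 1/(1 − 0.74×0.65) = 1/0.519 ≈ 1.927.
Need ΔY = +$400 million, so ΔG = ΔY/k = (+$400 million) × 0.519 = +$207.6 million.
The government should increase government purchases by $207.6 million.

+$207.6 million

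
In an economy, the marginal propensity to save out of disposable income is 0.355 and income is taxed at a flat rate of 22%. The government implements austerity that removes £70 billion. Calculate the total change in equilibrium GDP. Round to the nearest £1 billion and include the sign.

MPC = 1 − MPS = 1 − 0.355 = 0.645.
Expenditure multiplier = 1/(1 − c(1−t)) = 1/(1 − 0.645×0.78) = 1/0.4969 ≈ 2.012.
ΔY = k × ΔG = (−£70 billion) / 0.4969 ≈ −£141 billion.

−£141 billion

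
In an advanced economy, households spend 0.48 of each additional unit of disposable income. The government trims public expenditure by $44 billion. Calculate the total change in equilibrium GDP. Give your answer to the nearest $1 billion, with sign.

Expenditure multiplier = 1/(1 − MPC) = 1/(1 − 0.48) = 1/0.52 ≈ 1.923.
ΔY = k × ΔG = (−$44 billion) / 0.52 ≈ −$85 billion.

−$85 billion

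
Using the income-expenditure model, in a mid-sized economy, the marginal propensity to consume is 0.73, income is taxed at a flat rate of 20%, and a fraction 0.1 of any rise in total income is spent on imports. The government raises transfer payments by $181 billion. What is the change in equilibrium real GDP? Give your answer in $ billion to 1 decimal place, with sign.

The transfer change shifts disposable income by +$181 billion, so first-round consumption changes by c·ΔTR = 0.73 × (+$181 billion) = +$132.13 billion.
Expenditure multiplier = 1/(1 − c(1−t) + m) = 1/(1 − 0.73×0.8 + 0.1) = 1/0.516 ≈ 1.938.
The transfer multiplier is c × k ≈ 1.415, so ΔY = k × (c·ΔTR) = (+$132.13 billion) / 0.516 ≈ +$256.1 billion.

+$256.1 billion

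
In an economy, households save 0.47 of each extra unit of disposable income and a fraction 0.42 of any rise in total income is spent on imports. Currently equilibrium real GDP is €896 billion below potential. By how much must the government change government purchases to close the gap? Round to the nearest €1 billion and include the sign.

MPC = 1 − MPS = 1 − 0.47 = 0.53.
Spending multiplier = 1/(1 − c + m) = 1/(1 − 0.53 + 0.42) = 1/0.89 ≈ 1.124.
Need ΔY = +€896 billion, so ΔG = ΔY/k = (+€896 billion) × 0.89 ≈ +€797 billion.
The government should increase government purchases by €797 billion.

+€797 billion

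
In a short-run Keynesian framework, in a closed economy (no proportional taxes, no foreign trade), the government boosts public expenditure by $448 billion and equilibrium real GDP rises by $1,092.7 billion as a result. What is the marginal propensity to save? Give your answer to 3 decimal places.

0.410

Implied spending multiplier k = ΔY/ΔG = 1,092.7/448 ≈ 2.4391.
Since k = 1/(1 − MPC), MPC = 1 − 1/k = 1 − ΔG/ΔY = 1 − 448/1,092.7 ≈ 0.590.
MPS = 1 − MPC = 0.410.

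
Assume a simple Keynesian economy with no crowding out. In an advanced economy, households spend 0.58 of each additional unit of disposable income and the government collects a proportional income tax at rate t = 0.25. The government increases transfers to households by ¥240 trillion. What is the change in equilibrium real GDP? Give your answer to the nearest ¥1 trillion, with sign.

+¥246 trillion

The transfer change shifts disposable income by +¥240 trillion, so first-round consumption changes by c·ΔTR = 0.58 × (+¥240 trillion) = +¥139.2 trillion.
Expenditure multiplier = 1/(1 − c(1−t)) = 1/(1 − 0.58×0.75) = 1/0.565 ≈ 1.77.
The transfer multiplier is c × k ≈ 1.027, so ΔY = k × (c·ΔTR) = (+¥139.2 trillion) / 0.565 ≈ +¥246 trillion.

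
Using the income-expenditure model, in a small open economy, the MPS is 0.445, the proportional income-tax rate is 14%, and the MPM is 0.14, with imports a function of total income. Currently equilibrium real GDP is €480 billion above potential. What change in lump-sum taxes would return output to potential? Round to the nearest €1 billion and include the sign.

+€573 billion

MPC = 1 − MPS = 1 − 0.445 = 0.555.
Spending multiplier = 1/(1 − c(1−t) + m) = 1/(1 − 0.555×0.86 + 0.14) = 1/0.6627 ≈ 1.509.
Tax multiplier = −c·k = −0.555/0.6627 ≈ −0.837. Need ΔY = −€480 billion, so ΔT = ΔY/(−c·k) = −(−€480 billion) × 0.6627 / 0.555 ≈ +€573 billion.
The government should raise lump-sum taxes by €573 billion.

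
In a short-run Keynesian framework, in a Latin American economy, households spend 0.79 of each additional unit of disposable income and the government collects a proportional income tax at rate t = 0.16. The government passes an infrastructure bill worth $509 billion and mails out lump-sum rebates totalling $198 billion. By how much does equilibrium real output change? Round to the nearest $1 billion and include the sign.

+$1,978 billion

Expenditure multiplier = 1/(1 − c(1−t)) = 1/(1 − 0.79×0.84) = 1/0.3364 ≈ 2.973.
ΔG contributes k·ΔG = (+$509 billion) / 0.3364 ≈ +$1,513.1 billion.
ΔT of −$198 billion changes first-round spending by −c·ΔT = +$156.42 billion, contributing k·(−c·ΔT) = (+$156.42 billion) / 0.3364 ≈ +$465 billion.
Net ΔY = k(ΔG − c·ΔT) = (+$665.42 billion) / 0.3364 ≈ +$1,978 billion.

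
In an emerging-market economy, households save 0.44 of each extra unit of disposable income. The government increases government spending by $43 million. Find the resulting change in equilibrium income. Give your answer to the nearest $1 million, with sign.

+$98 million

MPC = 1 − MPS = 1 − 0.44 = 0.56.
Expenditure multiplier = 1/(1 − MPC) = 1/(1 − 0.56) = 1/0.44 ≈ 2.273.
ΔY = k × ΔG = (+$43 million) / 0.44 ≈ +$98 million.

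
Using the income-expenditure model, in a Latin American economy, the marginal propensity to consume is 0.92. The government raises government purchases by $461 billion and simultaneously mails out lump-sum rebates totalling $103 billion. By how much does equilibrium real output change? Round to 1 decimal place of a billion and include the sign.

Expenditure multiplier = 1/(1 − MPC) = 1/(1 − 0.92) = 1/0.08 = 12.5.
ΔG contributes k·ΔG = (+$461 billion) / 0.08 = +$5,762.5 billion.
ΔT of −$103 billion changes first-round spending by −c·ΔT = +$94.76 billion, contributing k·(−c·ΔT) = (+$94.76 billion) / 0.08 = +$1,184.5 billion.
Net ΔY = k(ΔG − c·ΔT) = (+$555.76 billion) / 0.08 = +$6,947 billion.

+$6,947.0 billion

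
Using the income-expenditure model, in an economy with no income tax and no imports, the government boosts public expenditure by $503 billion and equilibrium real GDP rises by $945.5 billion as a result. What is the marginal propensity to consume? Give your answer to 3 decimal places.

Implied spending multiplier k = ΔY/ΔG = 945.5/503 ≈ 1.8797.
Since k = 1/(1 − MPC), MPC = 1 − 1/k = 1 − ΔG/ΔY = 1 − 503/945.5 ≈ 0.468.

0.468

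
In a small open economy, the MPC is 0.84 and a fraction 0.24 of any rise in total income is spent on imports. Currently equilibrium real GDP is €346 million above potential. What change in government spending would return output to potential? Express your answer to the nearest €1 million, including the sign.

−€138 million

Spending multiplier = 1/(1 − c + m) = 1/(1 − 0.84 + 0.24) = 1/0.4 = 2.5.
Need ΔY = −€346 million, so ΔG = ΔY/k = (−€346 million) × 0.4 ≈ −€138 million.
The government should cut government spending by €138 million.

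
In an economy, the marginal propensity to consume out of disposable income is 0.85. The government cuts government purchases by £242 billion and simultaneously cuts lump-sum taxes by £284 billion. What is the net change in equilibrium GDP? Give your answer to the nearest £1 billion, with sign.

−£4 billion

Expenditure multiplier = 1/(1 − MPC) = 1/(1 − 0.85) = 1/0.15 ≈ 6.667.
ΔG contributes k·ΔG = (−£242 billion) / 0.15 ≈ −£1,613.3 billion.
ΔT of −£284 billion changes first-round spending by −c·ΔT = +£241.4 billion, contributing k·(−c·ΔT) = (+£241.4 billion) / 0.15 ≈ +£1,609.3 billion.
Net ΔY = k(ΔG − c·ΔT) = (−£0.6 billion) / 0.15 = −£4 billion.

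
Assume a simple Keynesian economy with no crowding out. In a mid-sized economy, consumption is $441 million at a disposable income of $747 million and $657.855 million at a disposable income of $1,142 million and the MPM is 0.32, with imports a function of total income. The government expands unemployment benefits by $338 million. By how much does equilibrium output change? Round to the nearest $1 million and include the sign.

+$241 million

MPC = ΔC/ΔYd = (657.855 − 441)/(1,142 − 747) = 216.855/395 = 0.549.
The transfer change shifts disposable income by +$338 million, so first-round consumption changes by c·ΔTR = 0.549 × (+$338 million) = +$185.562 million.
Expenditure multiplier = 1/(1 − c + m) = 1/(1 − 0.549 + 0.32) = 1/0.771 ≈ 1.297.
The transfer multiplier is c × k ≈ 0.712, so ΔY = k × (c·ΔTR) = (+$185.562 million) / 0.771 ≈ +$241 million.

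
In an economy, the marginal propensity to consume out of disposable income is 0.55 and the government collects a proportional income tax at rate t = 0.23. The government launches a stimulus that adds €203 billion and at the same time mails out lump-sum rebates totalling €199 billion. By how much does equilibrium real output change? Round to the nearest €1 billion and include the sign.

+€542 billion

Expenditure multiplier = 1/(1 − c(1−t)) = 1/(1 − 0.55×0.77) = 1/0.5765 ≈ 1.735.
ΔG contributes k·ΔG = (+€203 billion) / 0.5765 ≈ +€352.1 billion.
ΔT of −€199 billion changes first-round spending by −c·ΔT = +€109.45 billion, contributing k·(−c·ΔT) = (+€109.45 billion) / 0.5765 ≈ +€189.9 billion.
Net ΔY = k(ΔG − c·ΔT) = (+€312.45 billion) / 0.5765 ≈ +€542 billion.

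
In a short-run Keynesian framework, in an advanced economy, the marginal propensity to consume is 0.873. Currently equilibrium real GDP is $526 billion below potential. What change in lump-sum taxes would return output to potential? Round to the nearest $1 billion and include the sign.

−$77 billion

Spending multiplier = 1/(1 − MPC) = 1/(1 − 0.873) = 1/0.127 ≈ 7.874.
Tax multiplier = −c·k = −0.873/0.127 ≈ −6.874. Need ΔY = +$526 billion, so ΔT = ΔY/(−c·k) = −(+$526 billion) × 0.127 / 0.873 ≈ −$77 billion.
The government should cut lump-sum taxes by $77 billion.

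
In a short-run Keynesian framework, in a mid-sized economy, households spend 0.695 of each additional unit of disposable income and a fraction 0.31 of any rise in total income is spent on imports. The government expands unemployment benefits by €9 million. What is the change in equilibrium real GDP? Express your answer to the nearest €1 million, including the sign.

+€10 million

The transfer change shifts disposable income by +€9 million, so first-round consumption changes by c·ΔTR = 0.695 × (+€9 million) = +€6.255 million.
Expenditure multiplier = 1/(1 − c + m) = 1/(1 − 0.695 + 0.31) = 1/0.615 ≈ 1.626.
The transfer multiplier is c × k ≈ 1.13, so ΔY = k × (c·ΔTR) = (+€6.255 million) / 0.615 ≈ +€10 million.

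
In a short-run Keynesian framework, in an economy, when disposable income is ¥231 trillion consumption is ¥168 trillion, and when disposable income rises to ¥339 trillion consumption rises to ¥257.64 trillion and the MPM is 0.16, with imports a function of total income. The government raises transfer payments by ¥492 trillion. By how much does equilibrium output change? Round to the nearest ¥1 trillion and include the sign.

+¥1,237 trillion

MPC = ΔC/ΔYd = (257.64 − 168)/(339 − 231) = 89.64/108 = 0.83.
The transfer change shifts disposable income by +¥492 trillion, so first-round consumption changes by c·ΔTR = 0.83 × (+¥492 trillion) = +¥408.36 trillion.
Expenditure multiplier = 1/(1 − c + m) = 1/(1 − 0.83 + 0.16) = 1/0.33 ≈ 3.03.
The transfer multiplier is c × k ≈ 2.515, so ΔY = k × (c·ΔTR) = (+¥408.36 trillion) / 0.33 ≈ +¥1,237 trillion.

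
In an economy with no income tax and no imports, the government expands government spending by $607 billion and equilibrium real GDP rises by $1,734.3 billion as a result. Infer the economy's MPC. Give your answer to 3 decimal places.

Implied spending multiplier k = ΔY/ΔG = 1,734.3/607 ≈ 2.8572.
Since k = 1/(1 − MPC), MPC = 1 − 1/k = 1 − ΔG/ΔY = 1 − 607/1,734.3 ≈ 0.650.

0.650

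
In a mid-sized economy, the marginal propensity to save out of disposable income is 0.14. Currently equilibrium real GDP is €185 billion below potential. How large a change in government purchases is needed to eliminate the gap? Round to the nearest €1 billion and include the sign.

MPC = 1 − MPS = 1 − 0.14 = 0.86.
Spending multiplier = 1/(1 − MPC) = 1/(1 − 0.86) = 1/0.14 ≈ 7.143.
Need ΔY = +€185 billion, so ΔG = ΔY/k = (+€185 billion) × 0.14 ≈ +€26 billion.
The government should increase government purchases by €26 billion.

+€26 billion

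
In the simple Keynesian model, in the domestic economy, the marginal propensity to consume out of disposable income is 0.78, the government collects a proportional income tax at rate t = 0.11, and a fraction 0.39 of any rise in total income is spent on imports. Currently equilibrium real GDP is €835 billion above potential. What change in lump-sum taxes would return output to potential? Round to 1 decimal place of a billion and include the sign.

+€744.9 billion

Spending multiplier = 1/(1 − c(1−t) + m) = 1/(1 − 0.78×0.89 + 0.39) = 1/0.6958 ≈ 1.437.
Tax multiplier = −c·k = −0.78/0.6958 ≈ −1.121. Need ΔY = −€835 billion, so ΔT = ΔY/(−c·k) = −(−€835 billion) × 0.6958 / 0.78 ≈ +€744.9 billion.
The government should raise lump-sum taxes by €744.9 billion.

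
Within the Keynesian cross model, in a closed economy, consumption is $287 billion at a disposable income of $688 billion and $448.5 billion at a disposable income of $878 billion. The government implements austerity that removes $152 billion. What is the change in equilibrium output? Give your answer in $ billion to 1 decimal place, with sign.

MPC = ΔC/ΔYd = (448.5 − 287)/(878 − 688) = 161.5/190 = 0.85.
Spending multiplier = 1/(1 − MPC) = 1/(1 − 0.85) = 1/0.15 ≈ 6.667.
ΔY = k × ΔG = (−$152 billion) / 0.15 ≈ −$1,013.3 billion.

−$1,013.3 billion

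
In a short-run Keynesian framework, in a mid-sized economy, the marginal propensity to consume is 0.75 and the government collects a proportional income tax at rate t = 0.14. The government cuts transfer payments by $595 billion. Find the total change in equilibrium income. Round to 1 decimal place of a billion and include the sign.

The transfer change shifts disposable income by −$595 billion, so first-round consumption changes by c·ΔTR = 0.75 × (−$595 billion) = −$446.25 billion.
Expenditure multiplier = 1/(1 − c(1−t)) = 1/(1 − 0.75×0.86) = 1/0.355 ≈ 2.817.
The transfer multiplier is c × k ≈ 2.113, so ΔY = k × (c·ΔTR) = (−$446.25 billion) / 0.355 ≈ −$1,257 billion.

−$1,257.0 billion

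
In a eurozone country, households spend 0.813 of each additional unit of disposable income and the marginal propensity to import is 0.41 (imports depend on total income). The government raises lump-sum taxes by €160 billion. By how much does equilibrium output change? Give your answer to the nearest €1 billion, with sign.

−€218 billion

A lump-sum tax change of +€160 billion shifts disposable income by −€160 billion; first-round consumption changes by −c × ΔT = −0.813 × (+€160 billion) = −€130.08 billion.
Expenditure multiplier = 1/(1 − c + m) = 1/(1 − 0.813 + 0.41) = 1/0.597 ≈ 1.675.
The tax multiplier is −c × k ≈ −1.362, so ΔY = k × (−c·ΔT) = (−€130.08 billion) / 0.597 ≈ −€218 billion.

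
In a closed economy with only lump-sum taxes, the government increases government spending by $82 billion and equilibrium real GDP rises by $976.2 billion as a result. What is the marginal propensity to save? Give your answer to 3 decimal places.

Implied spending multiplier k = ΔY/ΔG = 976.2/82 ≈ 11.9049.
Since k = 1/(1 − MPC), MPC = 1 − 1/k = 1 − ΔG/ΔY = 1 − 82/976.2 ≈ 0.916.
MPS = 1 − MPC = 0.084.

0.084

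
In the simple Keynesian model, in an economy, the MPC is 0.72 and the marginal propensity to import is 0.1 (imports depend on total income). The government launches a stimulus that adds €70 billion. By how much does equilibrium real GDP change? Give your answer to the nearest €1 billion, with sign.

Expenditure multiplier = 1/(1 − c + m) = 1/(1 − 0.72 + 0.1) = 1/0.38 ≈ 2.632.
ΔY = k × ΔG = (+€70 billion) / 0.38 ≈ +€184 billion.

+€184 billion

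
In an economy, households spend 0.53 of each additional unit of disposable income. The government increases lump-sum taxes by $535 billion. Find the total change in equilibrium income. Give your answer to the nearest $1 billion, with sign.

−$603 billion

A lump-sum tax change of +$535 billion shifts disposable income by −$535 billion; first-round consumption changes by −c × ΔT = −0.53 × (+$535 billion) = −$283.55 billion.
Expenditure multiplier = 1/(1 − MPC) = 1/(1 − 0.53) = 1/0.47 ≈ 2.128.
The tax multiplier is −c × k ≈ −1.128, so ΔY = k × (−c·ΔT) = (−$283.55 billion) / 0.47 ≈ −$603 billion.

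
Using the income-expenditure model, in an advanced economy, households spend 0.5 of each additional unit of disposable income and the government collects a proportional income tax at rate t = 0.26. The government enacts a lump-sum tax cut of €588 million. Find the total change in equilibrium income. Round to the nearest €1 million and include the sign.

A lump-sum tax change of −€588 million shifts disposable income by +€588 million; first-round consumption changes by −c × ΔT = −0.5 × (−€588 million) = +€294 million.
Expenditure multiplier = 1/(1 − c(1−t)) = 1/(1 − 0.5×0.74) = 1/0.63 ≈ 1.587.
The tax multiplier is −c × k ≈ −0.794, so ΔY = k × (−c·ΔT) = (+€294 million) / 0.63 ≈ +€467 million.

+€467 million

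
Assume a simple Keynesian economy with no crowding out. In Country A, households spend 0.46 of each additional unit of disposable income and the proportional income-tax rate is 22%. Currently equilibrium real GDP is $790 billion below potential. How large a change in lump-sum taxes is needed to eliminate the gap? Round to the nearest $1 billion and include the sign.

−$1,101 billion

Spending multiplier = 1/(1 − c(1−t)) = 1/(1 − 0.46×0.78) = 1/0.6412 ≈ 1.56.
Tax multiplier = −c·k = −0.46/0.6412 ≈ −0.717. Need ΔY = +$790 billion, so ΔT = ΔY/(−c·k) = −(+$790 billion) × 0.6412 / 0.46 ≈ −$1,101 billion.
The government should cut lump-sum taxes by $1,101 billion.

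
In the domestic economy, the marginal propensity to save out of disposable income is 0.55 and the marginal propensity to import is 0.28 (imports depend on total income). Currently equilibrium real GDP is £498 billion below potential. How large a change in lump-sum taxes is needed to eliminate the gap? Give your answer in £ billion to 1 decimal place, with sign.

MPC = 1 − MPS = 1 − 0.55 = 0.45.
Spending multiplier = 1/(1 − c + m) = 1/(1 − 0.45 + 0.28) = 1/0.83 ≈ 1.205.
Tax multiplier = −c·k = −0.45/0.83 ≈ −0.542. Need ΔY = +£498 billion, so ΔT = ΔY/(−c·k) = −(+£498 billion) × 0.83 / 0.45 ≈ −£918.5 billion.
The government should cut lump-sum taxes by £918.5 billion.

−£918.5 billion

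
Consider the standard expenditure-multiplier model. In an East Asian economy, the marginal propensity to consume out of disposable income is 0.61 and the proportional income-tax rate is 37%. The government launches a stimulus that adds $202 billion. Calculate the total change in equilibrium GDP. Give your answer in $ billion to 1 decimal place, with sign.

+$328.1 billion

Government-spending multiplier = 1/(1 − c(1−t)) = 1/(1 − 0.61×0.63) = 1/0.6157 ≈ 1.624.
ΔY = k × ΔG = (+$202 billion) / 0.6157 ≈ +$328.1 billion.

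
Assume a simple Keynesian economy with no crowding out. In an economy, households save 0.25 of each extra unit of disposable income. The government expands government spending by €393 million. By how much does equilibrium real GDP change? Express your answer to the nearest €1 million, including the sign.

MPC = 1 − MPS = 1 − 0.25 = 0.75.
Expenditure multiplier = 1/(1 − MPC) = 1/(1 − 0.75) = 1/0.25 = 4.
ΔY = k × ΔG = (+€393 million) / 0.25 = +€1,572 million.

+€1,572 million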